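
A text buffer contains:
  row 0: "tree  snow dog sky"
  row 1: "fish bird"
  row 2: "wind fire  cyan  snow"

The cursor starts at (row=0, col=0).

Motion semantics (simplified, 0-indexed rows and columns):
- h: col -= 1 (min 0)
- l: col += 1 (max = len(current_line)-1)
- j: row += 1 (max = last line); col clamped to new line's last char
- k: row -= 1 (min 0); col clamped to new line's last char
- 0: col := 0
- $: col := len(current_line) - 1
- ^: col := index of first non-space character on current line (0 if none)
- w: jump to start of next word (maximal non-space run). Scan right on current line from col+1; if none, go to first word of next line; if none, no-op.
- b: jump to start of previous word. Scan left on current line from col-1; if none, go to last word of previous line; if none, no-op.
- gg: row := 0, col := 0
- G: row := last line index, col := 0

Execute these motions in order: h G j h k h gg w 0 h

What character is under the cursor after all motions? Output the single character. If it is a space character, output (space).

After 1 (h): row=0 col=0 char='t'
After 2 (G): row=2 col=0 char='w'
After 3 (j): row=2 col=0 char='w'
After 4 (h): row=2 col=0 char='w'
After 5 (k): row=1 col=0 char='f'
After 6 (h): row=1 col=0 char='f'
After 7 (gg): row=0 col=0 char='t'
After 8 (w): row=0 col=6 char='s'
After 9 (0): row=0 col=0 char='t'
After 10 (h): row=0 col=0 char='t'

Answer: t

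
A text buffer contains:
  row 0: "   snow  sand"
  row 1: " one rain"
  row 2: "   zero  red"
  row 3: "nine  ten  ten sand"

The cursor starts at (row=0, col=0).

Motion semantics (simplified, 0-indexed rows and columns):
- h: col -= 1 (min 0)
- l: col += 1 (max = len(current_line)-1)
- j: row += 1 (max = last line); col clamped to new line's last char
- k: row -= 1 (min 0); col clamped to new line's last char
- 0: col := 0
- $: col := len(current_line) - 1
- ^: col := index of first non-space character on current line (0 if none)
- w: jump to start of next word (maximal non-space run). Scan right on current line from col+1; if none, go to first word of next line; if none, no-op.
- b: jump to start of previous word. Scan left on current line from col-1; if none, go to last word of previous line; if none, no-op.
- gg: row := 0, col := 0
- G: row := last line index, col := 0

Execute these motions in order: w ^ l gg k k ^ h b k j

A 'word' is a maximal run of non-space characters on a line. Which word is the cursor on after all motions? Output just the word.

After 1 (w): row=0 col=3 char='s'
After 2 (^): row=0 col=3 char='s'
After 3 (l): row=0 col=4 char='n'
After 4 (gg): row=0 col=0 char='_'
After 5 (k): row=0 col=0 char='_'
After 6 (k): row=0 col=0 char='_'
After 7 (^): row=0 col=3 char='s'
After 8 (h): row=0 col=2 char='_'
After 9 (b): row=0 col=2 char='_'
After 10 (k): row=0 col=2 char='_'
After 11 (j): row=1 col=2 char='n'

Answer: one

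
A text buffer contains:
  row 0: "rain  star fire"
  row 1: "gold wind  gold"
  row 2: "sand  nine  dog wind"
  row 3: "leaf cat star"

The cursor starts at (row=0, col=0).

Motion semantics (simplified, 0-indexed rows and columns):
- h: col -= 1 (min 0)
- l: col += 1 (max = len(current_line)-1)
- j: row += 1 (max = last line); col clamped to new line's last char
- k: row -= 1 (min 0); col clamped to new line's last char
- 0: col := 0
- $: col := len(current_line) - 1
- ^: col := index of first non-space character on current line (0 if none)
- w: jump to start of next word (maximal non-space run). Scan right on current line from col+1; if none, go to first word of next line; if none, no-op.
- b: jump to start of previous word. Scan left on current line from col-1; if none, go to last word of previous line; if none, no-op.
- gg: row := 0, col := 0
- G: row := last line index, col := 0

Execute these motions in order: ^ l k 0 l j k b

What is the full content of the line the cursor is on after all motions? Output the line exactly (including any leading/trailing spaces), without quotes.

After 1 (^): row=0 col=0 char='r'
After 2 (l): row=0 col=1 char='a'
After 3 (k): row=0 col=1 char='a'
After 4 (0): row=0 col=0 char='r'
After 5 (l): row=0 col=1 char='a'
After 6 (j): row=1 col=1 char='o'
After 7 (k): row=0 col=1 char='a'
After 8 (b): row=0 col=0 char='r'

Answer: rain  star fire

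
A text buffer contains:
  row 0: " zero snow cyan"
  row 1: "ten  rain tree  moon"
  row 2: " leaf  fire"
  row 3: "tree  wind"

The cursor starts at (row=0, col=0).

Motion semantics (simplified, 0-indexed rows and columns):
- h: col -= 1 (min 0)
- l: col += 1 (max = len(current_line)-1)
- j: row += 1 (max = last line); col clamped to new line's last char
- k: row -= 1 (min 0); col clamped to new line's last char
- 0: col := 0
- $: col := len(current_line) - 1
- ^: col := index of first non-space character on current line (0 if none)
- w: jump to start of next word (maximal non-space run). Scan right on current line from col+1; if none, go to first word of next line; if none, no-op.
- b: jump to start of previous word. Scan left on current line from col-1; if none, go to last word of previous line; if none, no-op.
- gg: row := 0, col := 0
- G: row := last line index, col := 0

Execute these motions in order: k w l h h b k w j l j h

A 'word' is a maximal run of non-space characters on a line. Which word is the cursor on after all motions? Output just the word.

After 1 (k): row=0 col=0 char='_'
After 2 (w): row=0 col=1 char='z'
After 3 (l): row=0 col=2 char='e'
After 4 (h): row=0 col=1 char='z'
After 5 (h): row=0 col=0 char='_'
After 6 (b): row=0 col=0 char='_'
After 7 (k): row=0 col=0 char='_'
After 8 (w): row=0 col=1 char='z'
After 9 (j): row=1 col=1 char='e'
After 10 (l): row=1 col=2 char='n'
After 11 (j): row=2 col=2 char='e'
After 12 (h): row=2 col=1 char='l'

Answer: leaf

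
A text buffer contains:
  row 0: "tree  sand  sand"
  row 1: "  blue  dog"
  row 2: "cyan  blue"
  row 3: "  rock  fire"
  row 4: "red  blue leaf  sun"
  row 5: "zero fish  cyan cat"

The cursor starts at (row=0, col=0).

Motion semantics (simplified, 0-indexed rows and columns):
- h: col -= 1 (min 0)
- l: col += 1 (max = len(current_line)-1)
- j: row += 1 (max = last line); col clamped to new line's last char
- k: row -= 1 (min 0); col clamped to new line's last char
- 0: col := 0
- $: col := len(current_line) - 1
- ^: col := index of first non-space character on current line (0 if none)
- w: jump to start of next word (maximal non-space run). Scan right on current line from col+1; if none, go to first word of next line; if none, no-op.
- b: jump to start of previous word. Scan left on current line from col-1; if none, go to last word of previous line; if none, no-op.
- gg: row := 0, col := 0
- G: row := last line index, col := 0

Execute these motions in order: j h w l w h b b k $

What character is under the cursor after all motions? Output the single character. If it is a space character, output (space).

After 1 (j): row=1 col=0 char='_'
After 2 (h): row=1 col=0 char='_'
After 3 (w): row=1 col=2 char='b'
After 4 (l): row=1 col=3 char='l'
After 5 (w): row=1 col=8 char='d'
After 6 (h): row=1 col=7 char='_'
After 7 (b): row=1 col=2 char='b'
After 8 (b): row=0 col=12 char='s'
After 9 (k): row=0 col=12 char='s'
After 10 ($): row=0 col=15 char='d'

Answer: d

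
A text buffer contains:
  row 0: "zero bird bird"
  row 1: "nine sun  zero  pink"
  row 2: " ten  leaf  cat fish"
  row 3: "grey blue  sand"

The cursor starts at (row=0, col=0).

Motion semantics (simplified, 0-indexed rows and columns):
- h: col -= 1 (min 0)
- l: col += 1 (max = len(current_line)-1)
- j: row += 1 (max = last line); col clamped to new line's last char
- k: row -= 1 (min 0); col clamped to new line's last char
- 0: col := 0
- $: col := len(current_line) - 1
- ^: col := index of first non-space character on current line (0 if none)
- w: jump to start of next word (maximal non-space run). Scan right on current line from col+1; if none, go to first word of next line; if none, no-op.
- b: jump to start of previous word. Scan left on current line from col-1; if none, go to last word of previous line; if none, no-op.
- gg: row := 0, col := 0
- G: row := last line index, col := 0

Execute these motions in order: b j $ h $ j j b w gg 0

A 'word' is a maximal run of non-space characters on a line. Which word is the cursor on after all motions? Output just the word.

After 1 (b): row=0 col=0 char='z'
After 2 (j): row=1 col=0 char='n'
After 3 ($): row=1 col=19 char='k'
After 4 (h): row=1 col=18 char='n'
After 5 ($): row=1 col=19 char='k'
After 6 (j): row=2 col=19 char='h'
After 7 (j): row=3 col=14 char='d'
After 8 (b): row=3 col=11 char='s'
After 9 (w): row=3 col=11 char='s'
After 10 (gg): row=0 col=0 char='z'
After 11 (0): row=0 col=0 char='z'

Answer: zero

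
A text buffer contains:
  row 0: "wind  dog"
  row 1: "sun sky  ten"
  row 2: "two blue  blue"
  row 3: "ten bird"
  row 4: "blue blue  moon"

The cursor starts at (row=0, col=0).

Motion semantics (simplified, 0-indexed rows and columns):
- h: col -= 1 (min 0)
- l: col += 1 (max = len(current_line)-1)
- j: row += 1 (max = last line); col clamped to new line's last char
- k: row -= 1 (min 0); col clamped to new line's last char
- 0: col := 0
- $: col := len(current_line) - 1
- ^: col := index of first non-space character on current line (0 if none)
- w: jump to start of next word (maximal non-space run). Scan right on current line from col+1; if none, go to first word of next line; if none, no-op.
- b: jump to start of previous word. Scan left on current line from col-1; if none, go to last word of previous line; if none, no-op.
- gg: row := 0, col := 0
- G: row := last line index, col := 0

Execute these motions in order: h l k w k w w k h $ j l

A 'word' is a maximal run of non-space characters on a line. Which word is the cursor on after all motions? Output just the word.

After 1 (h): row=0 col=0 char='w'
After 2 (l): row=0 col=1 char='i'
After 3 (k): row=0 col=1 char='i'
After 4 (w): row=0 col=6 char='d'
After 5 (k): row=0 col=6 char='d'
After 6 (w): row=1 col=0 char='s'
After 7 (w): row=1 col=4 char='s'
After 8 (k): row=0 col=4 char='_'
After 9 (h): row=0 col=3 char='d'
After 10 ($): row=0 col=8 char='g'
After 11 (j): row=1 col=8 char='_'
After 12 (l): row=1 col=9 char='t'

Answer: ten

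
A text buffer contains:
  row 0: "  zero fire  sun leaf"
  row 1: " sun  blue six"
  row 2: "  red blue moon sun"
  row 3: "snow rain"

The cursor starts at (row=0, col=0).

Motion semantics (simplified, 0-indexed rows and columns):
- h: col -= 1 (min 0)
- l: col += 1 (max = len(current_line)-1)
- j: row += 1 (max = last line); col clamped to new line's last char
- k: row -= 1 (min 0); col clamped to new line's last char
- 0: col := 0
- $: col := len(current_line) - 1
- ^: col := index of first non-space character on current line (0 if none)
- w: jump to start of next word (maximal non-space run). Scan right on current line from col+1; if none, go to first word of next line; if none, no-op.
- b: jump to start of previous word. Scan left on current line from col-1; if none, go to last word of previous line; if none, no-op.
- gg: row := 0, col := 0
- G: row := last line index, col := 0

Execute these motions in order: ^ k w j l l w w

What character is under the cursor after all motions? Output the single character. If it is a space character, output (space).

After 1 (^): row=0 col=2 char='z'
After 2 (k): row=0 col=2 char='z'
After 3 (w): row=0 col=7 char='f'
After 4 (j): row=1 col=7 char='l'
After 5 (l): row=1 col=8 char='u'
After 6 (l): row=1 col=9 char='e'
After 7 (w): row=1 col=11 char='s'
After 8 (w): row=2 col=2 char='r'

Answer: r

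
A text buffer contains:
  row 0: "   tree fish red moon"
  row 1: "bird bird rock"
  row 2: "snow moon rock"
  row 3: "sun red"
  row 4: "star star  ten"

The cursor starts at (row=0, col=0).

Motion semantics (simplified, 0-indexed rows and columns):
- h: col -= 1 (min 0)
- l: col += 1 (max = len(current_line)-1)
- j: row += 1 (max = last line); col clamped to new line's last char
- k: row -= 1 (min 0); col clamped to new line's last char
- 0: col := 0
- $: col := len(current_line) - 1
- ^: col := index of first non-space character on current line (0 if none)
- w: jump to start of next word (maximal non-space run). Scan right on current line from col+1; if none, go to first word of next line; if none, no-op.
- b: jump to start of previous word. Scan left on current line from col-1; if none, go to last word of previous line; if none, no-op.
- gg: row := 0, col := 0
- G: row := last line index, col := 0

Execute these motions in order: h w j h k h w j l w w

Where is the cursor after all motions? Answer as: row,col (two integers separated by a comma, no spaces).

Answer: 1,10

Derivation:
After 1 (h): row=0 col=0 char='_'
After 2 (w): row=0 col=3 char='t'
After 3 (j): row=1 col=3 char='d'
After 4 (h): row=1 col=2 char='r'
After 5 (k): row=0 col=2 char='_'
After 6 (h): row=0 col=1 char='_'
After 7 (w): row=0 col=3 char='t'
After 8 (j): row=1 col=3 char='d'
After 9 (l): row=1 col=4 char='_'
After 10 (w): row=1 col=5 char='b'
After 11 (w): row=1 col=10 char='r'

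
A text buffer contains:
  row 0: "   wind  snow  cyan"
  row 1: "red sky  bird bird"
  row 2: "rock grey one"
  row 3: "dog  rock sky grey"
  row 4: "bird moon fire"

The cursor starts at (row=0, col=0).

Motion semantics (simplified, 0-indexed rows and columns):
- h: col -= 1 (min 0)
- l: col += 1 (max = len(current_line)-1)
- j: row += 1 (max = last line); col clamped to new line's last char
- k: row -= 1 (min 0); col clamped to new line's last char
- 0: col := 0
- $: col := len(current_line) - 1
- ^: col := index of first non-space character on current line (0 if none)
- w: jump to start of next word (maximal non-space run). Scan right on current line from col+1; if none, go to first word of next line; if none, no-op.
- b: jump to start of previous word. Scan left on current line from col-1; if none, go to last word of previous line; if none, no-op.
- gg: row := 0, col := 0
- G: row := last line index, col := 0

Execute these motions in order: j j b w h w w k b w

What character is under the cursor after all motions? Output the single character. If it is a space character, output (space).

After 1 (j): row=1 col=0 char='r'
After 2 (j): row=2 col=0 char='r'
After 3 (b): row=1 col=14 char='b'
After 4 (w): row=2 col=0 char='r'
After 5 (h): row=2 col=0 char='r'
After 6 (w): row=2 col=5 char='g'
After 7 (w): row=2 col=10 char='o'
After 8 (k): row=1 col=10 char='i'
After 9 (b): row=1 col=9 char='b'
After 10 (w): row=1 col=14 char='b'

Answer: b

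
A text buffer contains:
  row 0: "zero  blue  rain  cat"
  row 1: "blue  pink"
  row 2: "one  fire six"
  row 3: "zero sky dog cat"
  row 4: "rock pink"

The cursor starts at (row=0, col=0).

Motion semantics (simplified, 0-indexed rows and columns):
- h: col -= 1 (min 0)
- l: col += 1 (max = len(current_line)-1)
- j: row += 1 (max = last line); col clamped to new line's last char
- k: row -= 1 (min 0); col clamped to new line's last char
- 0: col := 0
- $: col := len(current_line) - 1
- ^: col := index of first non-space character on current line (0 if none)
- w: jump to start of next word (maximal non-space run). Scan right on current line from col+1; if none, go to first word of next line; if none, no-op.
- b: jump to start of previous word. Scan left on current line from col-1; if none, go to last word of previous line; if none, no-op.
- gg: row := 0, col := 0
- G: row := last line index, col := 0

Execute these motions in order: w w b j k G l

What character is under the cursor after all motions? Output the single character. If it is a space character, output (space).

After 1 (w): row=0 col=6 char='b'
After 2 (w): row=0 col=12 char='r'
After 3 (b): row=0 col=6 char='b'
After 4 (j): row=1 col=6 char='p'
After 5 (k): row=0 col=6 char='b'
After 6 (G): row=4 col=0 char='r'
After 7 (l): row=4 col=1 char='o'

Answer: o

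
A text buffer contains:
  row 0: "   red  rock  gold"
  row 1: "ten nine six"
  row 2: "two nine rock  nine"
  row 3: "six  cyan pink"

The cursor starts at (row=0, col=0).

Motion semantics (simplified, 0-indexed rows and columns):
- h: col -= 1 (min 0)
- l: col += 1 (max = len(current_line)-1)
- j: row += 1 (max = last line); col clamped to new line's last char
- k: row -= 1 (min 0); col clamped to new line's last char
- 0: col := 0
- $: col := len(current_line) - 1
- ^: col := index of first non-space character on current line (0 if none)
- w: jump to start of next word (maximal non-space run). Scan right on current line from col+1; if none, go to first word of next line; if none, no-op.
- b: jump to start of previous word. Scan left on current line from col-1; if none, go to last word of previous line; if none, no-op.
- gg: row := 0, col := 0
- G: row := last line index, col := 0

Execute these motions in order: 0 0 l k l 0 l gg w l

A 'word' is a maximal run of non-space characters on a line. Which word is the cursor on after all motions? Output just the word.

After 1 (0): row=0 col=0 char='_'
After 2 (0): row=0 col=0 char='_'
After 3 (l): row=0 col=1 char='_'
After 4 (k): row=0 col=1 char='_'
After 5 (l): row=0 col=2 char='_'
After 6 (0): row=0 col=0 char='_'
After 7 (l): row=0 col=1 char='_'
After 8 (gg): row=0 col=0 char='_'
After 9 (w): row=0 col=3 char='r'
After 10 (l): row=0 col=4 char='e'

Answer: red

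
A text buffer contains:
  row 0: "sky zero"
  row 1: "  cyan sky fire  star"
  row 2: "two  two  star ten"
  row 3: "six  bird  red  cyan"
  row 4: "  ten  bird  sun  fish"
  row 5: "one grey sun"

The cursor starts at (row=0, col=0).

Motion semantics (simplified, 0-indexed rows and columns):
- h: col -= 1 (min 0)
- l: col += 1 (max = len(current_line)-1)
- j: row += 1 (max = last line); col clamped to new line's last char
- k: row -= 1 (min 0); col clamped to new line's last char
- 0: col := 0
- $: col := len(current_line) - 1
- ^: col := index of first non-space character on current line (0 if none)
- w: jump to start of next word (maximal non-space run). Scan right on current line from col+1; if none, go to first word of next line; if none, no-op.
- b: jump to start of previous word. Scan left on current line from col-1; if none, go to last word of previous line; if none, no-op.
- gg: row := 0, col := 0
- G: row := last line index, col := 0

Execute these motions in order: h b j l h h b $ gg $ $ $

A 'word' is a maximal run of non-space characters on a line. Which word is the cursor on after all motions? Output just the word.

Answer: zero

Derivation:
After 1 (h): row=0 col=0 char='s'
After 2 (b): row=0 col=0 char='s'
After 3 (j): row=1 col=0 char='_'
After 4 (l): row=1 col=1 char='_'
After 5 (h): row=1 col=0 char='_'
After 6 (h): row=1 col=0 char='_'
After 7 (b): row=0 col=4 char='z'
After 8 ($): row=0 col=7 char='o'
After 9 (gg): row=0 col=0 char='s'
After 10 ($): row=0 col=7 char='o'
After 11 ($): row=0 col=7 char='o'
After 12 ($): row=0 col=7 char='o'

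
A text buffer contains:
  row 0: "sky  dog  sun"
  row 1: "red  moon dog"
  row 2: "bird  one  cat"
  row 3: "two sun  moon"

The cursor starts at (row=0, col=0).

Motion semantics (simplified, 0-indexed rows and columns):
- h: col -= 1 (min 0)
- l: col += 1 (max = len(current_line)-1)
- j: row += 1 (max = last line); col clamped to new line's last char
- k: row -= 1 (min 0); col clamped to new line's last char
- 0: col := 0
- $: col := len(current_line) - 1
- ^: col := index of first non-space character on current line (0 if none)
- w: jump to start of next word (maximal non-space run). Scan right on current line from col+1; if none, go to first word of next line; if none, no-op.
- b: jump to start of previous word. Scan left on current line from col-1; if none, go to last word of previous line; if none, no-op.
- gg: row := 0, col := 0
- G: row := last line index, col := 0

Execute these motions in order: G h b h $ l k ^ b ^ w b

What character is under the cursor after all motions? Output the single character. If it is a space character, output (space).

Answer: s

Derivation:
After 1 (G): row=3 col=0 char='t'
After 2 (h): row=3 col=0 char='t'
After 3 (b): row=2 col=11 char='c'
After 4 (h): row=2 col=10 char='_'
After 5 ($): row=2 col=13 char='t'
After 6 (l): row=2 col=13 char='t'
After 7 (k): row=1 col=12 char='g'
After 8 (^): row=1 col=0 char='r'
After 9 (b): row=0 col=10 char='s'
After 10 (^): row=0 col=0 char='s'
After 11 (w): row=0 col=5 char='d'
After 12 (b): row=0 col=0 char='s'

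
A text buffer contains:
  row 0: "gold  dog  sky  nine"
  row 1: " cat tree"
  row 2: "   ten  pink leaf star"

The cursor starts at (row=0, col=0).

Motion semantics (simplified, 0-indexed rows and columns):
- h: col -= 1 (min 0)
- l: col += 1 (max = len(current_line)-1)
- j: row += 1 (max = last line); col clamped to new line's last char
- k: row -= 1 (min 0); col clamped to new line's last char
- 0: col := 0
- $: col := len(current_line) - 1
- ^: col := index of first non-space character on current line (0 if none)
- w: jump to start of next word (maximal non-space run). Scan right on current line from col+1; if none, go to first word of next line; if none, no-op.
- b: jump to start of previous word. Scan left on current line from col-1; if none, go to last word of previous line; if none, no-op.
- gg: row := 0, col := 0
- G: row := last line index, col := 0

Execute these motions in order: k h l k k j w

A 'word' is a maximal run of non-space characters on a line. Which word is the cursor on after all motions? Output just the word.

Answer: tree

Derivation:
After 1 (k): row=0 col=0 char='g'
After 2 (h): row=0 col=0 char='g'
After 3 (l): row=0 col=1 char='o'
After 4 (k): row=0 col=1 char='o'
After 5 (k): row=0 col=1 char='o'
After 6 (j): row=1 col=1 char='c'
After 7 (w): row=1 col=5 char='t'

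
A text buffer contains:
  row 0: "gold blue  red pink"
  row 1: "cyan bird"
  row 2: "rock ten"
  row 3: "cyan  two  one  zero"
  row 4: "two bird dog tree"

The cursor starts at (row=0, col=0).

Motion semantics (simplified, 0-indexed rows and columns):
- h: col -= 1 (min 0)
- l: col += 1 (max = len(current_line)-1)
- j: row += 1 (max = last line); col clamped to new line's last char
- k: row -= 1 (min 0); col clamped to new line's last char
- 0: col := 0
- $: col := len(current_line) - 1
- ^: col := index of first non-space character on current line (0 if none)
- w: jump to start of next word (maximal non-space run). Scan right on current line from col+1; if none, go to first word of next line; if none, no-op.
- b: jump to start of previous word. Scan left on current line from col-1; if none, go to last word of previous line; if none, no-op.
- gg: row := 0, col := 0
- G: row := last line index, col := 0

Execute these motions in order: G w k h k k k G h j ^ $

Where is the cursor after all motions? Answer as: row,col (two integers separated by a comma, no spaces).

Answer: 4,16

Derivation:
After 1 (G): row=4 col=0 char='t'
After 2 (w): row=4 col=4 char='b'
After 3 (k): row=3 col=4 char='_'
After 4 (h): row=3 col=3 char='n'
After 5 (k): row=2 col=3 char='k'
After 6 (k): row=1 col=3 char='n'
After 7 (k): row=0 col=3 char='d'
After 8 (G): row=4 col=0 char='t'
After 9 (h): row=4 col=0 char='t'
After 10 (j): row=4 col=0 char='t'
After 11 (^): row=4 col=0 char='t'
After 12 ($): row=4 col=16 char='e'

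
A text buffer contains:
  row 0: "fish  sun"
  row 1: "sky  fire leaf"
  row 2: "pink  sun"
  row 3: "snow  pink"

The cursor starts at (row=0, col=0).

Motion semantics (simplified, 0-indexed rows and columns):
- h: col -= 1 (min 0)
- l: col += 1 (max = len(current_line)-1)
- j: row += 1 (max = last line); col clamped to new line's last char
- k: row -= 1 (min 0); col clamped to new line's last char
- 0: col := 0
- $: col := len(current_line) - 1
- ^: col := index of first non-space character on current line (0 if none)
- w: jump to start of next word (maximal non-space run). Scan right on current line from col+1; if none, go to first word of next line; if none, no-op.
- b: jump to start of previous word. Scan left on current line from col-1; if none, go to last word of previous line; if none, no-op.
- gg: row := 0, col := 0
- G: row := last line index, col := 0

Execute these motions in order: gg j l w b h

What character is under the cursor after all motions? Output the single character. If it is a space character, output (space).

After 1 (gg): row=0 col=0 char='f'
After 2 (j): row=1 col=0 char='s'
After 3 (l): row=1 col=1 char='k'
After 4 (w): row=1 col=5 char='f'
After 5 (b): row=1 col=0 char='s'
After 6 (h): row=1 col=0 char='s'

Answer: s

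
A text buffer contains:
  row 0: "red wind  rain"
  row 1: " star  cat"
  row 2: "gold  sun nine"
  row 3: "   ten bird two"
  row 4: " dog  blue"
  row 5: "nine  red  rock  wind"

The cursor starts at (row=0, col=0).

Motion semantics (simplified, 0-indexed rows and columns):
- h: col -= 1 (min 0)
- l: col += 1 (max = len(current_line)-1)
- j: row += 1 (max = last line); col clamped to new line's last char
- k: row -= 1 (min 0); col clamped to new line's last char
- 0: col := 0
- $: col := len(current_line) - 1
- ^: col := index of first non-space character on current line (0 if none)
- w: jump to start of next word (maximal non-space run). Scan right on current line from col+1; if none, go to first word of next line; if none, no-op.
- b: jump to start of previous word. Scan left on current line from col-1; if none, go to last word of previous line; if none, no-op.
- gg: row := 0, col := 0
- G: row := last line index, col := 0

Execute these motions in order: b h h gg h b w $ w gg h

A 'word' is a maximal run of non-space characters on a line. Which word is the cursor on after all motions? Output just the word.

Answer: red

Derivation:
After 1 (b): row=0 col=0 char='r'
After 2 (h): row=0 col=0 char='r'
After 3 (h): row=0 col=0 char='r'
After 4 (gg): row=0 col=0 char='r'
After 5 (h): row=0 col=0 char='r'
After 6 (b): row=0 col=0 char='r'
After 7 (w): row=0 col=4 char='w'
After 8 ($): row=0 col=13 char='n'
After 9 (w): row=1 col=1 char='s'
After 10 (gg): row=0 col=0 char='r'
After 11 (h): row=0 col=0 char='r'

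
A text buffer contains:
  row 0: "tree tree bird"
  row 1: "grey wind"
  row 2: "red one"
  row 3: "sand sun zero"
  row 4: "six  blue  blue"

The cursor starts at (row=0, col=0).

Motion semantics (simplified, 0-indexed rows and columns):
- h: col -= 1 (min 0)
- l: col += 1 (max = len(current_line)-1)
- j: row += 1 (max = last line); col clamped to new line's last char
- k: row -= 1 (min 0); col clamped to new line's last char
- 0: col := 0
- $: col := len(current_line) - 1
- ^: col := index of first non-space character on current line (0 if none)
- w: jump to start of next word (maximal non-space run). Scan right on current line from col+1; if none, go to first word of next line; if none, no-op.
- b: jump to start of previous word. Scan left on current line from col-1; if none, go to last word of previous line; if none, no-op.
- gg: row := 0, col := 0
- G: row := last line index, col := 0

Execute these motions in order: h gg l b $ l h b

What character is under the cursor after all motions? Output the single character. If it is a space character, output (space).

After 1 (h): row=0 col=0 char='t'
After 2 (gg): row=0 col=0 char='t'
After 3 (l): row=0 col=1 char='r'
After 4 (b): row=0 col=0 char='t'
After 5 ($): row=0 col=13 char='d'
After 6 (l): row=0 col=13 char='d'
After 7 (h): row=0 col=12 char='r'
After 8 (b): row=0 col=10 char='b'

Answer: b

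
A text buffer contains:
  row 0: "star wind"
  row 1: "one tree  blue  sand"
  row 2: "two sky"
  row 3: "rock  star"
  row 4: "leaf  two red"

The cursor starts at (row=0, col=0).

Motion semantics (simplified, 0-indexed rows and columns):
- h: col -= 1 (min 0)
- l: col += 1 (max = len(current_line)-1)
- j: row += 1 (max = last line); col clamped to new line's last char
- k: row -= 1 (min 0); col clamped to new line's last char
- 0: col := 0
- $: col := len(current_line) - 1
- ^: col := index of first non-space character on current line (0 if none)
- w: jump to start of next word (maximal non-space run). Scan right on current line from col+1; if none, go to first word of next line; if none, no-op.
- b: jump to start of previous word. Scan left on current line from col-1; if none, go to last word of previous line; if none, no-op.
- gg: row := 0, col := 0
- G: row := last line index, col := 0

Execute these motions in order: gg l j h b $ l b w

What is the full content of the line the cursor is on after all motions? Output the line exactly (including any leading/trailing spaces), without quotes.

After 1 (gg): row=0 col=0 char='s'
After 2 (l): row=0 col=1 char='t'
After 3 (j): row=1 col=1 char='n'
After 4 (h): row=1 col=0 char='o'
After 5 (b): row=0 col=5 char='w'
After 6 ($): row=0 col=8 char='d'
After 7 (l): row=0 col=8 char='d'
After 8 (b): row=0 col=5 char='w'
After 9 (w): row=1 col=0 char='o'

Answer: one tree  blue  sand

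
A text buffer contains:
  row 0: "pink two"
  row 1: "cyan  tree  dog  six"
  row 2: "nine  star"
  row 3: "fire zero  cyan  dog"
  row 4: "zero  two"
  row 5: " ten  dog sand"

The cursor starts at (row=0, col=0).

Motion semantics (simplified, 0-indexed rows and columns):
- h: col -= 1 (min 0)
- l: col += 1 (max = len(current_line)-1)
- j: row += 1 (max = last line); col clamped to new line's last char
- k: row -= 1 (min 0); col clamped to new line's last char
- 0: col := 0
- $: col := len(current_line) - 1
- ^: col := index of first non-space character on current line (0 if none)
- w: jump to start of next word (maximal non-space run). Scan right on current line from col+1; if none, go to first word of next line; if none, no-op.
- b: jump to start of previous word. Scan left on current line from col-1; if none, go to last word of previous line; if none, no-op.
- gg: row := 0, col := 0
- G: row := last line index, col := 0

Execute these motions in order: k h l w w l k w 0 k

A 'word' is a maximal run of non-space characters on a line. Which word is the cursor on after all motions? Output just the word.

After 1 (k): row=0 col=0 char='p'
After 2 (h): row=0 col=0 char='p'
After 3 (l): row=0 col=1 char='i'
After 4 (w): row=0 col=5 char='t'
After 5 (w): row=1 col=0 char='c'
After 6 (l): row=1 col=1 char='y'
After 7 (k): row=0 col=1 char='i'
After 8 (w): row=0 col=5 char='t'
After 9 (0): row=0 col=0 char='p'
After 10 (k): row=0 col=0 char='p'

Answer: pink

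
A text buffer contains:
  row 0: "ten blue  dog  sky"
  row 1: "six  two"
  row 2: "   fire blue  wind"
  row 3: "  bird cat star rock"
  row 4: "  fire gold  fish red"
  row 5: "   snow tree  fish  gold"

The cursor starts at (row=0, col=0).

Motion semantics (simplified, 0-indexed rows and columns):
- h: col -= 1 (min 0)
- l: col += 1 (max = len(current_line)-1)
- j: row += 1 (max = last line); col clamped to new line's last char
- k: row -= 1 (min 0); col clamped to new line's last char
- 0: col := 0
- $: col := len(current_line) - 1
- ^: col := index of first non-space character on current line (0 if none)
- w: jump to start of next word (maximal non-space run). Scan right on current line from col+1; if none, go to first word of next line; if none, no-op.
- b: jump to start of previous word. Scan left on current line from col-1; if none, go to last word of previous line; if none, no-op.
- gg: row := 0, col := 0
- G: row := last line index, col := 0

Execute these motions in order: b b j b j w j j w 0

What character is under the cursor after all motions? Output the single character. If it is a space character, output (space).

After 1 (b): row=0 col=0 char='t'
After 2 (b): row=0 col=0 char='t'
After 3 (j): row=1 col=0 char='s'
After 4 (b): row=0 col=15 char='s'
After 5 (j): row=1 col=7 char='o'
After 6 (w): row=2 col=3 char='f'
After 7 (j): row=3 col=3 char='i'
After 8 (j): row=4 col=3 char='i'
After 9 (w): row=4 col=7 char='g'
After 10 (0): row=4 col=0 char='_'

Answer: (space)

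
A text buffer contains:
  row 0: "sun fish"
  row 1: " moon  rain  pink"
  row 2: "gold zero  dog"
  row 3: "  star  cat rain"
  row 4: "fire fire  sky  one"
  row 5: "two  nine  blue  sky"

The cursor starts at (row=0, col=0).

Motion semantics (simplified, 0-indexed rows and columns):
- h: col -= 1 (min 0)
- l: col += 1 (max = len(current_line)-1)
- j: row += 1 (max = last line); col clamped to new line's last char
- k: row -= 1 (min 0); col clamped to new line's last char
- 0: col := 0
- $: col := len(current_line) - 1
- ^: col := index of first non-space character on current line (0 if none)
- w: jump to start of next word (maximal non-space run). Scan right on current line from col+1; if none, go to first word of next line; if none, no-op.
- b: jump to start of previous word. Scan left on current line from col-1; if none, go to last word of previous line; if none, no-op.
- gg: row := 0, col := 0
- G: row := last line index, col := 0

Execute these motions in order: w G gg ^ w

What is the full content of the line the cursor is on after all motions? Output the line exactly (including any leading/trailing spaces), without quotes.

After 1 (w): row=0 col=4 char='f'
After 2 (G): row=5 col=0 char='t'
After 3 (gg): row=0 col=0 char='s'
After 4 (^): row=0 col=0 char='s'
After 5 (w): row=0 col=4 char='f'

Answer: sun fish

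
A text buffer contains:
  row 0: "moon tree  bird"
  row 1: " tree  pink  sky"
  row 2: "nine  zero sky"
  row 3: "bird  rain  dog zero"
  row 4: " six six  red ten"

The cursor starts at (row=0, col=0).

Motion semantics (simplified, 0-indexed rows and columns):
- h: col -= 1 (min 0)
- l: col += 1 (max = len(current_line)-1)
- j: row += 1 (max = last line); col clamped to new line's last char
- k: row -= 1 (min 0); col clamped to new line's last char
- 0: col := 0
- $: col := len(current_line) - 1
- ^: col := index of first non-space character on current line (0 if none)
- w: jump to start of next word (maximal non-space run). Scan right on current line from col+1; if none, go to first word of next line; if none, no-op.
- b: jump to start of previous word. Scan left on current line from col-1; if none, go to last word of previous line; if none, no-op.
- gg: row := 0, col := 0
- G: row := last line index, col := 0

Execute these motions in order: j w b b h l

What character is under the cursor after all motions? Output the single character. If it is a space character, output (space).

After 1 (j): row=1 col=0 char='_'
After 2 (w): row=1 col=1 char='t'
After 3 (b): row=0 col=11 char='b'
After 4 (b): row=0 col=5 char='t'
After 5 (h): row=0 col=4 char='_'
After 6 (l): row=0 col=5 char='t'

Answer: t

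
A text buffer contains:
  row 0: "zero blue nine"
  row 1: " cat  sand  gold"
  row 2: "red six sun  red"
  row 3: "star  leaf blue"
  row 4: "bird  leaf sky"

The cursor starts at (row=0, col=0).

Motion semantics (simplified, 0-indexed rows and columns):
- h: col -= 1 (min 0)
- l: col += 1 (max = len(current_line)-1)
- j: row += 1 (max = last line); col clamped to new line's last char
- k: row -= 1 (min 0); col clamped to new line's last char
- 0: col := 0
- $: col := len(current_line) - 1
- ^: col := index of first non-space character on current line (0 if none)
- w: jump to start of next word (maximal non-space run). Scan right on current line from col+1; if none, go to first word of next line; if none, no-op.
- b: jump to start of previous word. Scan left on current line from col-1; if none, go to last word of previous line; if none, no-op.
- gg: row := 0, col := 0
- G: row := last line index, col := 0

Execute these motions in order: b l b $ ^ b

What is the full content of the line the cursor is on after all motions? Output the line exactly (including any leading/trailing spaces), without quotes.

Answer: zero blue nine

Derivation:
After 1 (b): row=0 col=0 char='z'
After 2 (l): row=0 col=1 char='e'
After 3 (b): row=0 col=0 char='z'
After 4 ($): row=0 col=13 char='e'
After 5 (^): row=0 col=0 char='z'
After 6 (b): row=0 col=0 char='z'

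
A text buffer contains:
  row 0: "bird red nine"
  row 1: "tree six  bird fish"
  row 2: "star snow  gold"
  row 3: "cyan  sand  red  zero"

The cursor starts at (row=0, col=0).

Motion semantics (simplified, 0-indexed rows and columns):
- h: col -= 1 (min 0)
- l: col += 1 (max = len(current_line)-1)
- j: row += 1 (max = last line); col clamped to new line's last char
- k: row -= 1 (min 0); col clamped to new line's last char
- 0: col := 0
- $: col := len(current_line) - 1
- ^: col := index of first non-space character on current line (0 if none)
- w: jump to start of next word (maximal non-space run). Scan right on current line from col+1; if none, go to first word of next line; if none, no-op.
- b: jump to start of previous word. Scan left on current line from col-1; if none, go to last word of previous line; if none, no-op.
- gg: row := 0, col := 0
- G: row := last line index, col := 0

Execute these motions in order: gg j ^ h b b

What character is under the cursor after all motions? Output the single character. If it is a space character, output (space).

After 1 (gg): row=0 col=0 char='b'
After 2 (j): row=1 col=0 char='t'
After 3 (^): row=1 col=0 char='t'
After 4 (h): row=1 col=0 char='t'
After 5 (b): row=0 col=9 char='n'
After 6 (b): row=0 col=5 char='r'

Answer: r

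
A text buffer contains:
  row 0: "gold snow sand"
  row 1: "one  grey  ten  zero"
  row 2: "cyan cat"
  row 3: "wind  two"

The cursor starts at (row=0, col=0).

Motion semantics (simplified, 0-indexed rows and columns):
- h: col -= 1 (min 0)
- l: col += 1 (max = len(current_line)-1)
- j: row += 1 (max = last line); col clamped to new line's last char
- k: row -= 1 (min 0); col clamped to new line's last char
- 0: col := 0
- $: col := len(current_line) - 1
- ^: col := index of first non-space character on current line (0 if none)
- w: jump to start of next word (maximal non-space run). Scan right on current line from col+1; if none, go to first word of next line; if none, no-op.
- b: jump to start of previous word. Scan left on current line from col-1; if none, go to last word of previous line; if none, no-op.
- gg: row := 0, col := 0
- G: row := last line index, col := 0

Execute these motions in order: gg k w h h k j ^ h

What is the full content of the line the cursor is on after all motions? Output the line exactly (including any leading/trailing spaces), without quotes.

After 1 (gg): row=0 col=0 char='g'
After 2 (k): row=0 col=0 char='g'
After 3 (w): row=0 col=5 char='s'
After 4 (h): row=0 col=4 char='_'
After 5 (h): row=0 col=3 char='d'
After 6 (k): row=0 col=3 char='d'
After 7 (j): row=1 col=3 char='_'
After 8 (^): row=1 col=0 char='o'
After 9 (h): row=1 col=0 char='o'

Answer: one  grey  ten  zero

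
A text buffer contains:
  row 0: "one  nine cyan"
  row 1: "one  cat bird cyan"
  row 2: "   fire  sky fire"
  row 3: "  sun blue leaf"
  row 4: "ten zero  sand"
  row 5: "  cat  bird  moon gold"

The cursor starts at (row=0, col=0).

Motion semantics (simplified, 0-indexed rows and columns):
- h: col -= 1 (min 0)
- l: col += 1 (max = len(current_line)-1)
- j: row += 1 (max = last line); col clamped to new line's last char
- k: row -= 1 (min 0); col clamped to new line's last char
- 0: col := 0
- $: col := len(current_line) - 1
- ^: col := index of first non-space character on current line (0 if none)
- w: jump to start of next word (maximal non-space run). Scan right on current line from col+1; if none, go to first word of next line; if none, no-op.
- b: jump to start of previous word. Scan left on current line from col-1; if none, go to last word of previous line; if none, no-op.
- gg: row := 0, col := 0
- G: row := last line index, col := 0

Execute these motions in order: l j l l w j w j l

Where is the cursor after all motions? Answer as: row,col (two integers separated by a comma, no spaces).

After 1 (l): row=0 col=1 char='n'
After 2 (j): row=1 col=1 char='n'
After 3 (l): row=1 col=2 char='e'
After 4 (l): row=1 col=3 char='_'
After 5 (w): row=1 col=5 char='c'
After 6 (j): row=2 col=5 char='r'
After 7 (w): row=2 col=9 char='s'
After 8 (j): row=3 col=9 char='e'
After 9 (l): row=3 col=10 char='_'

Answer: 3,10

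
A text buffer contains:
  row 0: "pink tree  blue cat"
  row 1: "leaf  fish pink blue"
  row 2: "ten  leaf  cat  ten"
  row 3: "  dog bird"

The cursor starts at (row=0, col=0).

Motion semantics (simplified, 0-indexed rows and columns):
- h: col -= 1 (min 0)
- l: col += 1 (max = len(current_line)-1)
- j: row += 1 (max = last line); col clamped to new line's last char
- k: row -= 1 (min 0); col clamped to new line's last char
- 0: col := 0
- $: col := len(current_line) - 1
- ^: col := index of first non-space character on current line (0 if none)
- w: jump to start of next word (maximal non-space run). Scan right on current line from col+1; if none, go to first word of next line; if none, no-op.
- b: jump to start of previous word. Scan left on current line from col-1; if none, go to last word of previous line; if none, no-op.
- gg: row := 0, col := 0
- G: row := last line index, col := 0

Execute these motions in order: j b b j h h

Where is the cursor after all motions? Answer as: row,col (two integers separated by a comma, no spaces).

Answer: 1,9

Derivation:
After 1 (j): row=1 col=0 char='l'
After 2 (b): row=0 col=16 char='c'
After 3 (b): row=0 col=11 char='b'
After 4 (j): row=1 col=11 char='p'
After 5 (h): row=1 col=10 char='_'
After 6 (h): row=1 col=9 char='h'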